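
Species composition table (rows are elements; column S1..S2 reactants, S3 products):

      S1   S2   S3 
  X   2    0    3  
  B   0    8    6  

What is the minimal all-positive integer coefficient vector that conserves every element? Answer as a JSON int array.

X: 6·2+3·0 = 12 | 4·3 = 12
B: 6·0+3·8 = 24 | 4·6 = 24
gcd(6,3,4) = 1

Coefficients: [6, 3, 4]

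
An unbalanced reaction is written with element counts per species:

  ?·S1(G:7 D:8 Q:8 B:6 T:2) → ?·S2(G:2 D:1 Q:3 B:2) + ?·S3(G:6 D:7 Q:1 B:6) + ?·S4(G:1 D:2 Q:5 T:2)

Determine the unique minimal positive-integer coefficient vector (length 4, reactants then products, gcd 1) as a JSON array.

Coefficients: [4, 3, 3, 4]

G: 4·7 = 28 | 3·2+3·6+4·1 = 28
D: 4·8 = 32 | 3·1+3·7+4·2 = 32
Q: 4·8 = 32 | 3·3+3·1+4·5 = 32
B: 4·6 = 24 | 3·2+3·6+4·0 = 24
T: 4·2 = 8 | 3·0+3·0+4·2 = 8
gcd(4,3,3,4) = 1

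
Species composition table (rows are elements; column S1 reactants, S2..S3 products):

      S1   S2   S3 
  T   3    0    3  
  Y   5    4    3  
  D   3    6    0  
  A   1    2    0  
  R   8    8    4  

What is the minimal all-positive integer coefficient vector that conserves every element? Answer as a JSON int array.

Coefficients: [2, 1, 2]

T: 2·3 = 6 | 1·0+2·3 = 6
Y: 2·5 = 10 | 1·4+2·3 = 10
D: 2·3 = 6 | 1·6+2·0 = 6
A: 2·1 = 2 | 1·2+2·0 = 2
R: 2·8 = 16 | 1·8+2·4 = 16
gcd(2,1,2) = 1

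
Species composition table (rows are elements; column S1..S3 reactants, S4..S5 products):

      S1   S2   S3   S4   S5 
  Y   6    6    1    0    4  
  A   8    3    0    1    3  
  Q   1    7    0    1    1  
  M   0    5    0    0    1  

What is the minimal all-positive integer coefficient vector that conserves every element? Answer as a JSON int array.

Coefficients: [2, 1, 2, 4, 5]

Y: 2·6+1·6+2·1 = 20 | 4·0+5·4 = 20
A: 2·8+1·3+2·0 = 19 | 4·1+5·3 = 19
Q: 2·1+1·7+2·0 = 9 | 4·1+5·1 = 9
M: 2·0+1·5+2·0 = 5 | 4·0+5·1 = 5
gcd(2,1,2,4,5) = 1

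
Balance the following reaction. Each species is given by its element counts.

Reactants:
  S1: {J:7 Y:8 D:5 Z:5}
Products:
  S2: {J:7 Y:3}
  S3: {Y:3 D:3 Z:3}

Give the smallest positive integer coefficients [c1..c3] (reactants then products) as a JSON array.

Coefficients: [3, 3, 5]

J: 3·7 = 21 | 3·7+5·0 = 21
Y: 3·8 = 24 | 3·3+5·3 = 24
D: 3·5 = 15 | 3·0+5·3 = 15
Z: 3·5 = 15 | 3·0+5·3 = 15
gcd(3,3,5) = 1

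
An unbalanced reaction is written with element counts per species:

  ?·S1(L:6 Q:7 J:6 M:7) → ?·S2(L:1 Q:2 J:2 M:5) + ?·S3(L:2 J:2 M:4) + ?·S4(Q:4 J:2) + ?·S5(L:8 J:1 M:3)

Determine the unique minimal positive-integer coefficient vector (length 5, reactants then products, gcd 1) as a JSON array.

Coefficients: [4, 2, 3, 6, 2]

L: 4·6 = 24 | 2·1+3·2+6·0+2·8 = 24
Q: 4·7 = 28 | 2·2+3·0+6·4+2·0 = 28
J: 4·6 = 24 | 2·2+3·2+6·2+2·1 = 24
M: 4·7 = 28 | 2·5+3·4+6·0+2·3 = 28
gcd(4,2,3,6,2) = 1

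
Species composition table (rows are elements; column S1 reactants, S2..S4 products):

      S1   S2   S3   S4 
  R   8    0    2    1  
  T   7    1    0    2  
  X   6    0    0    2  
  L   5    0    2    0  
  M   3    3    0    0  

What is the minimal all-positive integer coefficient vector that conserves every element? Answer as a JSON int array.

Coefficients: [2, 2, 5, 6]

R: 2·8 = 16 | 2·0+5·2+6·1 = 16
T: 2·7 = 14 | 2·1+5·0+6·2 = 14
X: 2·6 = 12 | 2·0+5·0+6·2 = 12
L: 2·5 = 10 | 2·0+5·2+6·0 = 10
M: 2·3 = 6 | 2·3+5·0+6·0 = 6
gcd(2,2,5,6) = 1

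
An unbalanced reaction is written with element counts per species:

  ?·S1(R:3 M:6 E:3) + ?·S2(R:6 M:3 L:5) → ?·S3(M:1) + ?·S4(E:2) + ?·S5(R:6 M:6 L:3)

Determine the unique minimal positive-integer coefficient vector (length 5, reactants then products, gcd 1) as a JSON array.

R: 4·3+3·6 = 30 | 3·0+6·0+5·6 = 30
M: 4·6+3·3 = 33 | 3·1+6·0+5·6 = 33
E: 4·3+3·0 = 12 | 3·0+6·2+5·0 = 12
L: 4·0+3·5 = 15 | 3·0+6·0+5·3 = 15
gcd(4,3,3,6,5) = 1

Coefficients: [4, 3, 3, 6, 5]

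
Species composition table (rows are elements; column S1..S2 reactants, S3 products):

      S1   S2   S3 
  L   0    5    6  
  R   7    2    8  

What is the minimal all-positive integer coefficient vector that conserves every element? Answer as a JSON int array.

Coefficients: [4, 6, 5]

L: 4·0+6·5 = 30 | 5·6 = 30
R: 4·7+6·2 = 40 | 5·8 = 40
gcd(4,6,5) = 1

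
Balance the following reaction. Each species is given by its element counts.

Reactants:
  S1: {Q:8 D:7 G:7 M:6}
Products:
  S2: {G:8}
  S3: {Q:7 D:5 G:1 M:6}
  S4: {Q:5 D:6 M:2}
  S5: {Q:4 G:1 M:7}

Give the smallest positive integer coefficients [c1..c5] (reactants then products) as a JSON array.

Q: 5·8 = 40 | 4·0+1·7+5·5+2·4 = 40
D: 5·7 = 35 | 4·0+1·5+5·6+2·0 = 35
G: 5·7 = 35 | 4·8+1·1+5·0+2·1 = 35
M: 5·6 = 30 | 4·0+1·6+5·2+2·7 = 30
gcd(5,4,1,5,2) = 1

Coefficients: [5, 4, 1, 5, 2]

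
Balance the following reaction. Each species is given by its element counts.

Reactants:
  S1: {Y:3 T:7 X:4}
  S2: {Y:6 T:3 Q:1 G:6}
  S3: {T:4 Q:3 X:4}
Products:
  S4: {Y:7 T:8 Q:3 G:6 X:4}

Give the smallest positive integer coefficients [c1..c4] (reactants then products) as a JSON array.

Coefficients: [1, 3, 2, 3]

Y: 1·3+3·6+2·0 = 21 | 3·7 = 21
T: 1·7+3·3+2·4 = 24 | 3·8 = 24
Q: 1·0+3·1+2·3 = 9 | 3·3 = 9
G: 1·0+3·6+2·0 = 18 | 3·6 = 18
X: 1·4+3·0+2·4 = 12 | 3·4 = 12
gcd(1,3,2,3) = 1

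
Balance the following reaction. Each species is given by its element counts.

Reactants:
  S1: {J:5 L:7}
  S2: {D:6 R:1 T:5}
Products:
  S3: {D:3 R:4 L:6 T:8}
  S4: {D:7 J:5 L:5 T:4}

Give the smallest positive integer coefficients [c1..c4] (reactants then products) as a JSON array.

D: 3·0+4·6 = 24 | 1·3+3·7 = 24
J: 3·5+4·0 = 15 | 1·0+3·5 = 15
R: 3·0+4·1 = 4 | 1·4+3·0 = 4
L: 3·7+4·0 = 21 | 1·6+3·5 = 21
T: 3·0+4·5 = 20 | 1·8+3·4 = 20
gcd(3,4,1,3) = 1

Coefficients: [3, 4, 1, 3]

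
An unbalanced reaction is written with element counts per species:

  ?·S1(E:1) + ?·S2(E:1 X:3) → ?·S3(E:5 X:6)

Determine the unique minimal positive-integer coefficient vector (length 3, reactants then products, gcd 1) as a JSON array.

Coefficients: [3, 2, 1]

E: 3·1+2·1 = 5 | 1·5 = 5
X: 3·0+2·3 = 6 | 1·6 = 6
gcd(3,2,1) = 1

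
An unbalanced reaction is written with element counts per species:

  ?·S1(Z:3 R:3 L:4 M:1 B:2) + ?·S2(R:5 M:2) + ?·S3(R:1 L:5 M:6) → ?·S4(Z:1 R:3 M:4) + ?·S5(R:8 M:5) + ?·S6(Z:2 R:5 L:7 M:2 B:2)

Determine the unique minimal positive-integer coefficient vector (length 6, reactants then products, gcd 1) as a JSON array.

Z: 5·3+6·0+3·0 = 15 | 5·1+1·0+5·2 = 15
R: 5·3+6·5+3·1 = 48 | 5·3+1·8+5·5 = 48
L: 5·4+6·0+3·5 = 35 | 5·0+1·0+5·7 = 35
M: 5·1+6·2+3·6 = 35 | 5·4+1·5+5·2 = 35
B: 5·2+6·0+3·0 = 10 | 5·0+1·0+5·2 = 10
gcd(5,6,3,5,1,5) = 1

Coefficients: [5, 6, 3, 5, 1, 5]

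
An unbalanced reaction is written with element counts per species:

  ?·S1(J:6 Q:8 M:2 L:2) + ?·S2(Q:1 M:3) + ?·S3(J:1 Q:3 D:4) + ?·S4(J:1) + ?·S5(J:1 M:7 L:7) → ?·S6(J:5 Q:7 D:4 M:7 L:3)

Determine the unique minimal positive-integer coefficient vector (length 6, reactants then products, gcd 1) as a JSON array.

J: 1·6+4·0+3·1+5·1+1·1 = 15 | 3·5 = 15
Q: 1·8+4·1+3·3+5·0+1·0 = 21 | 3·7 = 21
D: 1·0+4·0+3·4+5·0+1·0 = 12 | 3·4 = 12
M: 1·2+4·3+3·0+5·0+1·7 = 21 | 3·7 = 21
L: 1·2+4·0+3·0+5·0+1·7 = 9 | 3·3 = 9
gcd(1,4,3,5,1,3) = 1

Coefficients: [1, 4, 3, 5, 1, 3]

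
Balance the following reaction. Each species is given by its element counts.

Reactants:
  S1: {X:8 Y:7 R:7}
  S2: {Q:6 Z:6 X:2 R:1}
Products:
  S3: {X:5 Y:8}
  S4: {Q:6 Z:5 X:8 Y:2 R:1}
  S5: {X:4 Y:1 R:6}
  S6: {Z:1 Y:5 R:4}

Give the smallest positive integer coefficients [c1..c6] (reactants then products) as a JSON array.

Q: 6·0+3·6 = 18 | 2·0+3·6+5·0+3·0 = 18
Z: 6·0+3·6 = 18 | 2·0+3·5+5·0+3·1 = 18
X: 6·8+3·2 = 54 | 2·5+3·8+5·4+3·0 = 54
Y: 6·7+3·0 = 42 | 2·8+3·2+5·1+3·5 = 42
R: 6·7+3·1 = 45 | 2·0+3·1+5·6+3·4 = 45
gcd(6,3,2,3,5,3) = 1

Coefficients: [6, 3, 2, 3, 5, 3]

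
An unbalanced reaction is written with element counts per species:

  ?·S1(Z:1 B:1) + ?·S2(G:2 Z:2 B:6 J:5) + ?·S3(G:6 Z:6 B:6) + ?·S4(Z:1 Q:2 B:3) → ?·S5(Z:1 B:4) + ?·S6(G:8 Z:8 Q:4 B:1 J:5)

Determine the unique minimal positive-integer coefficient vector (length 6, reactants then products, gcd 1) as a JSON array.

G: 3·0+1·2+1·6+2·0 = 8 | 5·0+1·8 = 8
Z: 3·1+1·2+1·6+2·1 = 13 | 5·1+1·8 = 13
Q: 3·0+1·0+1·0+2·2 = 4 | 5·0+1·4 = 4
B: 3·1+1·6+1·6+2·3 = 21 | 5·4+1·1 = 21
J: 3·0+1·5+1·0+2·0 = 5 | 5·0+1·5 = 5
gcd(3,1,1,2,5,1) = 1

Coefficients: [3, 1, 1, 2, 5, 1]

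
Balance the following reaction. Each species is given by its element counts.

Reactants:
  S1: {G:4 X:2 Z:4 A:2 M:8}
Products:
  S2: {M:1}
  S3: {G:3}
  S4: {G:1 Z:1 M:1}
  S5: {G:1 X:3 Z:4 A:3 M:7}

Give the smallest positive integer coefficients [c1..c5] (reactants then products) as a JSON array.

G: 3·4 = 12 | 6·0+2·3+4·1+2·1 = 12
X: 3·2 = 6 | 6·0+2·0+4·0+2·3 = 6
Z: 3·4 = 12 | 6·0+2·0+4·1+2·4 = 12
A: 3·2 = 6 | 6·0+2·0+4·0+2·3 = 6
M: 3·8 = 24 | 6·1+2·0+4·1+2·7 = 24
gcd(3,6,2,4,2) = 1

Coefficients: [3, 6, 2, 4, 2]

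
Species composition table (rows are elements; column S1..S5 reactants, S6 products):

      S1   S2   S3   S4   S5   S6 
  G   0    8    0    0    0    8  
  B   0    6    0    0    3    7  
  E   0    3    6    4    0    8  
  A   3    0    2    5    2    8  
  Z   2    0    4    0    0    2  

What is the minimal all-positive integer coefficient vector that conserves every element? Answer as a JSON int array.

G: 4·0+6·8+1·0+6·0+2·0 = 48 | 6·8 = 48
B: 4·0+6·6+1·0+6·0+2·3 = 42 | 6·7 = 42
E: 4·0+6·3+1·6+6·4+2·0 = 48 | 6·8 = 48
A: 4·3+6·0+1·2+6·5+2·2 = 48 | 6·8 = 48
Z: 4·2+6·0+1·4+6·0+2·0 = 12 | 6·2 = 12
gcd(4,6,1,6,2,6) = 1

Coefficients: [4, 6, 1, 6, 2, 6]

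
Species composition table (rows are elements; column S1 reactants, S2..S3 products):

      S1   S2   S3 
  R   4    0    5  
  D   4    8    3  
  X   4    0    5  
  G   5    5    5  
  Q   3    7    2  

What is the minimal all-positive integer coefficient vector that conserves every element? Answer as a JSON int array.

Coefficients: [5, 1, 4]

R: 5·4 = 20 | 1·0+4·5 = 20
D: 5·4 = 20 | 1·8+4·3 = 20
X: 5·4 = 20 | 1·0+4·5 = 20
G: 5·5 = 25 | 1·5+4·5 = 25
Q: 5·3 = 15 | 1·7+4·2 = 15
gcd(5,1,4) = 1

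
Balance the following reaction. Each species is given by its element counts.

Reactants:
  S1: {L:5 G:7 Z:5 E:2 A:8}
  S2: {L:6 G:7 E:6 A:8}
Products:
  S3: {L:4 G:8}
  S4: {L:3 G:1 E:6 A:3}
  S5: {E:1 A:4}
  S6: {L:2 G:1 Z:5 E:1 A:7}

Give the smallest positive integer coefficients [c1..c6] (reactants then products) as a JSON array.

L: 5·5+3·6 = 43 | 6·4+3·3+5·0+5·2 = 43
G: 5·7+3·7 = 56 | 6·8+3·1+5·0+5·1 = 56
Z: 5·5+3·0 = 25 | 6·0+3·0+5·0+5·5 = 25
E: 5·2+3·6 = 28 | 6·0+3·6+5·1+5·1 = 28
A: 5·8+3·8 = 64 | 6·0+3·3+5·4+5·7 = 64
gcd(5,3,6,3,5,5) = 1

Coefficients: [5, 3, 6, 3, 5, 5]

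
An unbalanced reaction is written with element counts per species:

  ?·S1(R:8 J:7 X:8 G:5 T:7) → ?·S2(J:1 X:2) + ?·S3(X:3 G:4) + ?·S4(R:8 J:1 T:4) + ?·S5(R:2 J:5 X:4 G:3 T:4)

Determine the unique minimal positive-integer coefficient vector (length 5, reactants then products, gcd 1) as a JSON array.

R: 4·8 = 32 | 5·0+2·0+3·8+4·2 = 32
J: 4·7 = 28 | 5·1+2·0+3·1+4·5 = 28
X: 4·8 = 32 | 5·2+2·3+3·0+4·4 = 32
G: 4·5 = 20 | 5·0+2·4+3·0+4·3 = 20
T: 4·7 = 28 | 5·0+2·0+3·4+4·4 = 28
gcd(4,5,2,3,4) = 1

Coefficients: [4, 5, 2, 3, 4]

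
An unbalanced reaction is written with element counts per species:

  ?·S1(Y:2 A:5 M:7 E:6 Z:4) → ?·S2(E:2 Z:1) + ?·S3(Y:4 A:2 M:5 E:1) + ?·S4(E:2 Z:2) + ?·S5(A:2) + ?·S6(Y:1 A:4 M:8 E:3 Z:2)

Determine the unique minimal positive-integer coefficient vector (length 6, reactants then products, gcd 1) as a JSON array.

Y: 6·2 = 12 | 6·0+2·4+5·0+5·0+4·1 = 12
A: 6·5 = 30 | 6·0+2·2+5·0+5·2+4·4 = 30
M: 6·7 = 42 | 6·0+2·5+5·0+5·0+4·8 = 42
E: 6·6 = 36 | 6·2+2·1+5·2+5·0+4·3 = 36
Z: 6·4 = 24 | 6·1+2·0+5·2+5·0+4·2 = 24
gcd(6,6,2,5,5,4) = 1

Coefficients: [6, 6, 2, 5, 5, 4]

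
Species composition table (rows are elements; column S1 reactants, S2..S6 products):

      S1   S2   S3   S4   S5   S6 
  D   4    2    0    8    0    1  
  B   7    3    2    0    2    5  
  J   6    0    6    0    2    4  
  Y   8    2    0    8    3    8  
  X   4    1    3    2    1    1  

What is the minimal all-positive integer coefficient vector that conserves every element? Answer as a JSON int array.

Coefficients: [5, 5, 3, 1, 2, 2]

D: 5·4 = 20 | 5·2+3·0+1·8+2·0+2·1 = 20
B: 5·7 = 35 | 5·3+3·2+1·0+2·2+2·5 = 35
J: 5·6 = 30 | 5·0+3·6+1·0+2·2+2·4 = 30
Y: 5·8 = 40 | 5·2+3·0+1·8+2·3+2·8 = 40
X: 5·4 = 20 | 5·1+3·3+1·2+2·1+2·1 = 20
gcd(5,5,3,1,2,2) = 1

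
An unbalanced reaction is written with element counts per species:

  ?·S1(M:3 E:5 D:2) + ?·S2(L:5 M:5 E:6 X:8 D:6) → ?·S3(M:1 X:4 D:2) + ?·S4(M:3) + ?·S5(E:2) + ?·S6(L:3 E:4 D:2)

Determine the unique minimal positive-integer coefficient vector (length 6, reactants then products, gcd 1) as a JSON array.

L: 2·0+3·5 = 15 | 6·0+5·0+4·0+5·3 = 15
M: 2·3+3·5 = 21 | 6·1+5·3+4·0+5·0 = 21
E: 2·5+3·6 = 28 | 6·0+5·0+4·2+5·4 = 28
X: 2·0+3·8 = 24 | 6·4+5·0+4·0+5·0 = 24
D: 2·2+3·6 = 22 | 6·2+5·0+4·0+5·2 = 22
gcd(2,3,6,5,4,5) = 1

Coefficients: [2, 3, 6, 5, 4, 5]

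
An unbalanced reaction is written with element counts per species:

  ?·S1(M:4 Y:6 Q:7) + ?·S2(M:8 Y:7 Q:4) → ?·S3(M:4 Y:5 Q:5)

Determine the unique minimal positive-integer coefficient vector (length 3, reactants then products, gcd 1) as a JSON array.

M: 3·4+1·8 = 20 | 5·4 = 20
Y: 3·6+1·7 = 25 | 5·5 = 25
Q: 3·7+1·4 = 25 | 5·5 = 25
gcd(3,1,5) = 1

Coefficients: [3, 1, 5]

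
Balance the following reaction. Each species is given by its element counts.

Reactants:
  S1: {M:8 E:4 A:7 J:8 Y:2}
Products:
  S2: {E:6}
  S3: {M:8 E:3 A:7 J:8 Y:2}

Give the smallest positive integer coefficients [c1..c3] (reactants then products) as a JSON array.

M: 6·8 = 48 | 1·0+6·8 = 48
E: 6·4 = 24 | 1·6+6·3 = 24
A: 6·7 = 42 | 1·0+6·7 = 42
J: 6·8 = 48 | 1·0+6·8 = 48
Y: 6·2 = 12 | 1·0+6·2 = 12
gcd(6,1,6) = 1

Coefficients: [6, 1, 6]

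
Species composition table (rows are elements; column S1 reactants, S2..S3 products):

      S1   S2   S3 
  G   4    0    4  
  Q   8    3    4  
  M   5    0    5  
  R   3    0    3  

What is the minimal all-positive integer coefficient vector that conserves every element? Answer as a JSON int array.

Coefficients: [3, 4, 3]

G: 3·4 = 12 | 4·0+3·4 = 12
Q: 3·8 = 24 | 4·3+3·4 = 24
M: 3·5 = 15 | 4·0+3·5 = 15
R: 3·3 = 9 | 4·0+3·3 = 9
gcd(3,4,3) = 1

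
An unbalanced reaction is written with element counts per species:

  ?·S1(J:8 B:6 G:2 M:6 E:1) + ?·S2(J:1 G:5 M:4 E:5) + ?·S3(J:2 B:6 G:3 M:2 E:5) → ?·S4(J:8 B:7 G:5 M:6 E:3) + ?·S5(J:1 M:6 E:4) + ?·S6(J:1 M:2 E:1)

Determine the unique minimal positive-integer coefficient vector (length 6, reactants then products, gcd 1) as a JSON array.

J: 6·8+3·1+1·2 = 53 | 6·8+1·1+4·1 = 53
B: 6·6+3·0+1·6 = 42 | 6·7+1·0+4·0 = 42
G: 6·2+3·5+1·3 = 30 | 6·5+1·0+4·0 = 30
M: 6·6+3·4+1·2 = 50 | 6·6+1·6+4·2 = 50
E: 6·1+3·5+1·5 = 26 | 6·3+1·4+4·1 = 26
gcd(6,3,1,6,1,4) = 1

Coefficients: [6, 3, 1, 6, 1, 4]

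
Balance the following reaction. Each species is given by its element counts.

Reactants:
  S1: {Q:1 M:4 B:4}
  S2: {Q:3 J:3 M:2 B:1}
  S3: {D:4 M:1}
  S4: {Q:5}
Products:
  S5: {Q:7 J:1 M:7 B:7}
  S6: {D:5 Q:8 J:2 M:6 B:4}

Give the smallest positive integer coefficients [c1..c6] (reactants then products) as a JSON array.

D: 5·0+3·0+5·4+5·0 = 20 | 1·0+4·5 = 20
Q: 5·1+3·3+5·0+5·5 = 39 | 1·7+4·8 = 39
J: 5·0+3·3+5·0+5·0 = 9 | 1·1+4·2 = 9
M: 5·4+3·2+5·1+5·0 = 31 | 1·7+4·6 = 31
B: 5·4+3·1+5·0+5·0 = 23 | 1·7+4·4 = 23
gcd(5,3,5,5,1,4) = 1

Coefficients: [5, 3, 5, 5, 1, 4]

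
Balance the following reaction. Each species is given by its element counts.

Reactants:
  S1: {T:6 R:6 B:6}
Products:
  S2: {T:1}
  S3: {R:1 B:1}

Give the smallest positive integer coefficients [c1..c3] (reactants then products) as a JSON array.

Coefficients: [1, 6, 6]

T: 1·6 = 6 | 6·1+6·0 = 6
R: 1·6 = 6 | 6·0+6·1 = 6
B: 1·6 = 6 | 6·0+6·1 = 6
gcd(1,6,6) = 1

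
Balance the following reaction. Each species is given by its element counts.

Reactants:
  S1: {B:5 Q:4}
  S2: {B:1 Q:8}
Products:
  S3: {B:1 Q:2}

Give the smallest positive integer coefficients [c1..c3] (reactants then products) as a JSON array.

Coefficients: [1, 1, 6]

B: 1·5+1·1 = 6 | 6·1 = 6
Q: 1·4+1·8 = 12 | 6·2 = 12
gcd(1,1,6) = 1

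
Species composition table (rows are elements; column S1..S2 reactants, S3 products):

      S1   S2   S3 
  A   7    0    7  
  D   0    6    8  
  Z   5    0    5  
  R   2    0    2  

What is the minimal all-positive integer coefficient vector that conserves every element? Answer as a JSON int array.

Coefficients: [3, 4, 3]

A: 3·7+4·0 = 21 | 3·7 = 21
D: 3·0+4·6 = 24 | 3·8 = 24
Z: 3·5+4·0 = 15 | 3·5 = 15
R: 3·2+4·0 = 6 | 3·2 = 6
gcd(3,4,3) = 1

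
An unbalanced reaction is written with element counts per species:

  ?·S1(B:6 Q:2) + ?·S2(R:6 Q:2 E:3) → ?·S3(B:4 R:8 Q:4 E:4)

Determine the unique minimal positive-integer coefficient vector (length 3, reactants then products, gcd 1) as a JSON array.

Coefficients: [2, 4, 3]

B: 2·6+4·0 = 12 | 3·4 = 12
R: 2·0+4·6 = 24 | 3·8 = 24
Q: 2·2+4·2 = 12 | 3·4 = 12
E: 2·0+4·3 = 12 | 3·4 = 12
gcd(2,4,3) = 1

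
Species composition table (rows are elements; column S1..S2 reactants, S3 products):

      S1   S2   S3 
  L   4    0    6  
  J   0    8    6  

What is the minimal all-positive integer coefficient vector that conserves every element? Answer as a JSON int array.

Coefficients: [6, 3, 4]

L: 6·4+3·0 = 24 | 4·6 = 24
J: 6·0+3·8 = 24 | 4·6 = 24
gcd(6,3,4) = 1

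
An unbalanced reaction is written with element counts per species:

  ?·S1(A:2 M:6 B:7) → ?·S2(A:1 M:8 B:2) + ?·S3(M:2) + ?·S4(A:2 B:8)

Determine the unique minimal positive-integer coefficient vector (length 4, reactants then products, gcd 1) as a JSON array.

A: 4·2 = 8 | 2·1+4·0+3·2 = 8
M: 4·6 = 24 | 2·8+4·2+3·0 = 24
B: 4·7 = 28 | 2·2+4·0+3·8 = 28
gcd(4,2,4,3) = 1

Coefficients: [4, 2, 4, 3]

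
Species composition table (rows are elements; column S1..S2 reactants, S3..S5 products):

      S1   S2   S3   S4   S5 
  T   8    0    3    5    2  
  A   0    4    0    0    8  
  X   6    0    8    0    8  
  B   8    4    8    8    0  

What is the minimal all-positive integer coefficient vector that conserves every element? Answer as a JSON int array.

T: 4·8+4·0 = 32 | 1·3+5·5+2·2 = 32
A: 4·0+4·4 = 16 | 1·0+5·0+2·8 = 16
X: 4·6+4·0 = 24 | 1·8+5·0+2·8 = 24
B: 4·8+4·4 = 48 | 1·8+5·8+2·0 = 48
gcd(4,4,1,5,2) = 1

Coefficients: [4, 4, 1, 5, 2]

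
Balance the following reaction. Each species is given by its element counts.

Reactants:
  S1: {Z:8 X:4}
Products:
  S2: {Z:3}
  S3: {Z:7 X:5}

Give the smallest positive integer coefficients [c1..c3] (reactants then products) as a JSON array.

Z: 5·8 = 40 | 4·3+4·7 = 40
X: 5·4 = 20 | 4·0+4·5 = 20
gcd(5,4,4) = 1

Coefficients: [5, 4, 4]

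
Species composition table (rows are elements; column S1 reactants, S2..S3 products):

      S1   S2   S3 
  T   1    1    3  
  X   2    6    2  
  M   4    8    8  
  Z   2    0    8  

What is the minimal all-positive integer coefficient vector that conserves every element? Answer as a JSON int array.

Coefficients: [4, 1, 1]

T: 4·1 = 4 | 1·1+1·3 = 4
X: 4·2 = 8 | 1·6+1·2 = 8
M: 4·4 = 16 | 1·8+1·8 = 16
Z: 4·2 = 8 | 1·0+1·8 = 8
gcd(4,1,1) = 1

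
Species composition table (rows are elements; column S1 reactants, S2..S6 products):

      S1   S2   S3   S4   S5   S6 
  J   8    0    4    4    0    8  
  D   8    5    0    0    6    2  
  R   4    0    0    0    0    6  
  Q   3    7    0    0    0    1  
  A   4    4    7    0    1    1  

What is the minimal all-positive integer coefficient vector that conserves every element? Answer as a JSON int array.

J: 6·8 = 48 | 2·0+1·4+3·4+5·0+4·8 = 48
D: 6·8 = 48 | 2·5+1·0+3·0+5·6+4·2 = 48
R: 6·4 = 24 | 2·0+1·0+3·0+5·0+4·6 = 24
Q: 6·3 = 18 | 2·7+1·0+3·0+5·0+4·1 = 18
A: 6·4 = 24 | 2·4+1·7+3·0+5·1+4·1 = 24
gcd(6,2,1,3,5,4) = 1

Coefficients: [6, 2, 1, 3, 5, 4]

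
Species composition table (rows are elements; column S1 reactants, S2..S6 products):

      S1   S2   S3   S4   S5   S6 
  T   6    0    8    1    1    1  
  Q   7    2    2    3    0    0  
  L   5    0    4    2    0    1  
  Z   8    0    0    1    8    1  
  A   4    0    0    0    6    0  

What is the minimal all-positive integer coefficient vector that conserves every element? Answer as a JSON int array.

T: 3·6 = 18 | 5·0+1·8+3·1+2·1+5·1 = 18
Q: 3·7 = 21 | 5·2+1·2+3·3+2·0+5·0 = 21
L: 3·5 = 15 | 5·0+1·4+3·2+2·0+5·1 = 15
Z: 3·8 = 24 | 5·0+1·0+3·1+2·8+5·1 = 24
A: 3·4 = 12 | 5·0+1·0+3·0+2·6+5·0 = 12
gcd(3,5,1,3,2,5) = 1

Coefficients: [3, 5, 1, 3, 2, 5]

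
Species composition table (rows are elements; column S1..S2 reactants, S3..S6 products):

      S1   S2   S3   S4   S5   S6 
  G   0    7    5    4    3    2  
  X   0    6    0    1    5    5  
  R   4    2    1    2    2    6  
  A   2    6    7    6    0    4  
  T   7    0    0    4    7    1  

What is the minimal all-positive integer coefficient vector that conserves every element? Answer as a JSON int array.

Coefficients: [5, 6, 4, 1, 4, 3]

G: 5·0+6·7 = 42 | 4·5+1·4+4·3+3·2 = 42
X: 5·0+6·6 = 36 | 4·0+1·1+4·5+3·5 = 36
R: 5·4+6·2 = 32 | 4·1+1·2+4·2+3·6 = 32
A: 5·2+6·6 = 46 | 4·7+1·6+4·0+3·4 = 46
T: 5·7+6·0 = 35 | 4·0+1·4+4·7+3·1 = 35
gcd(5,6,4,1,4,3) = 1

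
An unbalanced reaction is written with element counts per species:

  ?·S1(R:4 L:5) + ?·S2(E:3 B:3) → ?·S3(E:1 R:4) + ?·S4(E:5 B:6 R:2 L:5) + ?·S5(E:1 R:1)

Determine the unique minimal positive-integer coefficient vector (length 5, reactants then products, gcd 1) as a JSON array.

E: 3·0+6·3 = 18 | 1·1+3·5+2·1 = 18
B: 3·0+6·3 = 18 | 1·0+3·6+2·0 = 18
R: 3·4+6·0 = 12 | 1·4+3·2+2·1 = 12
L: 3·5+6·0 = 15 | 1·0+3·5+2·0 = 15
gcd(3,6,1,3,2) = 1

Coefficients: [3, 6, 1, 3, 2]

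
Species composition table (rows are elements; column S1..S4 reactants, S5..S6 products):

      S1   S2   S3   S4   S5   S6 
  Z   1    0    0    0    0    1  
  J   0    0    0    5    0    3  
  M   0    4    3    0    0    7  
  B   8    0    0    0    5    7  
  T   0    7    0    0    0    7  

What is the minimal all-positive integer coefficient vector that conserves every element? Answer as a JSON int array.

Coefficients: [5, 5, 5, 3, 1, 5]

Z: 5·1+5·0+5·0+3·0 = 5 | 1·0+5·1 = 5
J: 5·0+5·0+5·0+3·5 = 15 | 1·0+5·3 = 15
M: 5·0+5·4+5·3+3·0 = 35 | 1·0+5·7 = 35
B: 5·8+5·0+5·0+3·0 = 40 | 1·5+5·7 = 40
T: 5·0+5·7+5·0+3·0 = 35 | 1·0+5·7 = 35
gcd(5,5,5,3,1,5) = 1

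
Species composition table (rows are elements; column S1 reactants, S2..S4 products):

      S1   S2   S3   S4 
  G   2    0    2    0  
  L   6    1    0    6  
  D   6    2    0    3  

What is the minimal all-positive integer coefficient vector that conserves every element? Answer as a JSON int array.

Coefficients: [3, 6, 3, 2]

G: 3·2 = 6 | 6·0+3·2+2·0 = 6
L: 3·6 = 18 | 6·1+3·0+2·6 = 18
D: 3·6 = 18 | 6·2+3·0+2·3 = 18
gcd(3,6,3,2) = 1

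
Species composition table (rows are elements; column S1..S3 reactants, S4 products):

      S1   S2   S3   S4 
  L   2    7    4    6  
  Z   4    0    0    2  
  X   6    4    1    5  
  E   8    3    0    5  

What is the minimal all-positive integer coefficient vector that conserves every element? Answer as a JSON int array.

L: 3·2+2·7+4·4 = 36 | 6·6 = 36
Z: 3·4+2·0+4·0 = 12 | 6·2 = 12
X: 3·6+2·4+4·1 = 30 | 6·5 = 30
E: 3·8+2·3+4·0 = 30 | 6·5 = 30
gcd(3,2,4,6) = 1

Coefficients: [3, 2, 4, 6]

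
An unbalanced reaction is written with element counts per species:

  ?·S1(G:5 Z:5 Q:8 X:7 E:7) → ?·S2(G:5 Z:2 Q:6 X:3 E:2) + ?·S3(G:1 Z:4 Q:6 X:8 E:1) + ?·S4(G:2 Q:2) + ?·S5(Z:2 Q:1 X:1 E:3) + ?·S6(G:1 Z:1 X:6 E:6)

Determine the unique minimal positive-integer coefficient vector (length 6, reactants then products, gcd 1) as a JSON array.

Coefficients: [3, 1, 1, 4, 4, 1]

G: 3·5 = 15 | 1·5+1·1+4·2+4·0+1·1 = 15
Z: 3·5 = 15 | 1·2+1·4+4·0+4·2+1·1 = 15
Q: 3·8 = 24 | 1·6+1·6+4·2+4·1+1·0 = 24
X: 3·7 = 21 | 1·3+1·8+4·0+4·1+1·6 = 21
E: 3·7 = 21 | 1·2+1·1+4·0+4·3+1·6 = 21
gcd(3,1,1,4,4,1) = 1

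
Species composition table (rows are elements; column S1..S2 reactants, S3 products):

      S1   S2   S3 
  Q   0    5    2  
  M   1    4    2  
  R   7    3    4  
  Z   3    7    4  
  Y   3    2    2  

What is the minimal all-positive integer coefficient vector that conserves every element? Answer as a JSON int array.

Q: 2·0+2·5 = 10 | 5·2 = 10
M: 2·1+2·4 = 10 | 5·2 = 10
R: 2·7+2·3 = 20 | 5·4 = 20
Z: 2·3+2·7 = 20 | 5·4 = 20
Y: 2·3+2·2 = 10 | 5·2 = 10
gcd(2,2,5) = 1

Coefficients: [2, 2, 5]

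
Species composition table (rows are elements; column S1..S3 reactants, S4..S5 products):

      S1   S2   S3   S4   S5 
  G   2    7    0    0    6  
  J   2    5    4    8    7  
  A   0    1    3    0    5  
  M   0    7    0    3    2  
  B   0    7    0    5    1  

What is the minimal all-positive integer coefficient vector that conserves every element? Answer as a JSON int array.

G: 5·2+2·7+6·0 = 24 | 2·0+4·6 = 24
J: 5·2+2·5+6·4 = 44 | 2·8+4·7 = 44
A: 5·0+2·1+6·3 = 20 | 2·0+4·5 = 20
M: 5·0+2·7+6·0 = 14 | 2·3+4·2 = 14
B: 5·0+2·7+6·0 = 14 | 2·5+4·1 = 14
gcd(5,2,6,2,4) = 1

Coefficients: [5, 2, 6, 2, 4]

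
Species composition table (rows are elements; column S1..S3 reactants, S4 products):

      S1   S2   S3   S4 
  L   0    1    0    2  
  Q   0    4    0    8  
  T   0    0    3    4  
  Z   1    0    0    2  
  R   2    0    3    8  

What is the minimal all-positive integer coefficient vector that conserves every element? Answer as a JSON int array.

L: 6·0+6·1+4·0 = 6 | 3·2 = 6
Q: 6·0+6·4+4·0 = 24 | 3·8 = 24
T: 6·0+6·0+4·3 = 12 | 3·4 = 12
Z: 6·1+6·0+4·0 = 6 | 3·2 = 6
R: 6·2+6·0+4·3 = 24 | 3·8 = 24
gcd(6,6,4,3) = 1

Coefficients: [6, 6, 4, 3]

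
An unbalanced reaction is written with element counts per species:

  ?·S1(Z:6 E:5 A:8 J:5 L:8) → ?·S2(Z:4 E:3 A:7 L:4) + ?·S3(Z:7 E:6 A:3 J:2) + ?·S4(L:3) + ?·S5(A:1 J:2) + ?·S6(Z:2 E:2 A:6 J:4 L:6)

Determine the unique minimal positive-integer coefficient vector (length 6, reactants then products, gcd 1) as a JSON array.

Coefficients: [4, 2, 2, 6, 6, 1]

Z: 4·6 = 24 | 2·4+2·7+6·0+6·0+1·2 = 24
E: 4·5 = 20 | 2·3+2·6+6·0+6·0+1·2 = 20
A: 4·8 = 32 | 2·7+2·3+6·0+6·1+1·6 = 32
J: 4·5 = 20 | 2·0+2·2+6·0+6·2+1·4 = 20
L: 4·8 = 32 | 2·4+2·0+6·3+6·0+1·6 = 32
gcd(4,2,2,6,6,1) = 1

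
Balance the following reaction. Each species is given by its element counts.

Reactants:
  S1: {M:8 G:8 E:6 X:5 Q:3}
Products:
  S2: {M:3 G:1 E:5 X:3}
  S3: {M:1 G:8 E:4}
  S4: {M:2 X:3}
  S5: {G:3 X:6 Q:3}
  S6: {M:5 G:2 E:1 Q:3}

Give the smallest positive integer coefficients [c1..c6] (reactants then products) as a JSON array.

M: 6·8 = 48 | 3·3+4·1+5·2+1·0+5·5 = 48
G: 6·8 = 48 | 3·1+4·8+5·0+1·3+5·2 = 48
E: 6·6 = 36 | 3·5+4·4+5·0+1·0+5·1 = 36
X: 6·5 = 30 | 3·3+4·0+5·3+1·6+5·0 = 30
Q: 6·3 = 18 | 3·0+4·0+5·0+1·3+5·3 = 18
gcd(6,3,4,5,1,5) = 1

Coefficients: [6, 3, 4, 5, 1, 5]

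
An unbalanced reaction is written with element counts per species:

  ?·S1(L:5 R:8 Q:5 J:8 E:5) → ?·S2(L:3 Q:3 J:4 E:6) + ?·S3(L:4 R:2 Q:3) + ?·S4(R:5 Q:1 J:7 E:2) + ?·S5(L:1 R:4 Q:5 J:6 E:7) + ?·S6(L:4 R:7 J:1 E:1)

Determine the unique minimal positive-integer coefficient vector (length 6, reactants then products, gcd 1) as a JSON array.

L: 4·5 = 20 | 1·3+3·4+3·0+1·1+1·4 = 20
R: 4·8 = 32 | 1·0+3·2+3·5+1·4+1·7 = 32
Q: 4·5 = 20 | 1·3+3·3+3·1+1·5+1·0 = 20
J: 4·8 = 32 | 1·4+3·0+3·7+1·6+1·1 = 32
E: 4·5 = 20 | 1·6+3·0+3·2+1·7+1·1 = 20
gcd(4,1,3,3,1,1) = 1

Coefficients: [4, 1, 3, 3, 1, 1]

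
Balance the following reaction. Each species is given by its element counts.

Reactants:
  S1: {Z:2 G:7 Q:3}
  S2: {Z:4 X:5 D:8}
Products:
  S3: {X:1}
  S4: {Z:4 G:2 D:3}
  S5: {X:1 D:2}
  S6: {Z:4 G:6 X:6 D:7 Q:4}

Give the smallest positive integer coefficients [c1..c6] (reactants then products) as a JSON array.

Z: 4·2+6·4 = 32 | 6·0+5·4+6·0+3·4 = 32
G: 4·7+6·0 = 28 | 6·0+5·2+6·0+3·6 = 28
X: 4·0+6·5 = 30 | 6·1+5·0+6·1+3·6 = 30
D: 4·0+6·8 = 48 | 6·0+5·3+6·2+3·7 = 48
Q: 4·3+6·0 = 12 | 6·0+5·0+6·0+3·4 = 12
gcd(4,6,6,5,6,3) = 1

Coefficients: [4, 6, 6, 5, 6, 3]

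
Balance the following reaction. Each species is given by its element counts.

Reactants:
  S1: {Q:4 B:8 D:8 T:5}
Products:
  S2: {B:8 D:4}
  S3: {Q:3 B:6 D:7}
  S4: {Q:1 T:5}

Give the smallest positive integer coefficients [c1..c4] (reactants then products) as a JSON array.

Coefficients: [4, 1, 4, 4]

Q: 4·4 = 16 | 1·0+4·3+4·1 = 16
B: 4·8 = 32 | 1·8+4·6+4·0 = 32
D: 4·8 = 32 | 1·4+4·7+4·0 = 32
T: 4·5 = 20 | 1·0+4·0+4·5 = 20
gcd(4,1,4,4) = 1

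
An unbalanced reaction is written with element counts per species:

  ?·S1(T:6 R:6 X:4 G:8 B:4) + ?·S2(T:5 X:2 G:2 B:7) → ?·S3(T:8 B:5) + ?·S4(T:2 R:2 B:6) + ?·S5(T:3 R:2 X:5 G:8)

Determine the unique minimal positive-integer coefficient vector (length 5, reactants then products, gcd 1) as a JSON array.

Coefficients: [3, 4, 2, 5, 4]

T: 3·6+4·5 = 38 | 2·8+5·2+4·3 = 38
R: 3·6+4·0 = 18 | 2·0+5·2+4·2 = 18
X: 3·4+4·2 = 20 | 2·0+5·0+4·5 = 20
G: 3·8+4·2 = 32 | 2·0+5·0+4·8 = 32
B: 3·4+4·7 = 40 | 2·5+5·6+4·0 = 40
gcd(3,4,2,5,4) = 1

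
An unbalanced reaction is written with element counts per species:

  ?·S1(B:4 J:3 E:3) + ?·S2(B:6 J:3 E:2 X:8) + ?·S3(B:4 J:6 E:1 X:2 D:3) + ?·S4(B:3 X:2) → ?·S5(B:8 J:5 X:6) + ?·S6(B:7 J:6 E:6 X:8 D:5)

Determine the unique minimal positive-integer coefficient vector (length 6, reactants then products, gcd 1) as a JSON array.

Coefficients: [1, 5, 5, 5, 6, 3]

B: 1·4+5·6+5·4+5·3 = 69 | 6·8+3·7 = 69
J: 1·3+5·3+5·6+5·0 = 48 | 6·5+3·6 = 48
E: 1·3+5·2+5·1+5·0 = 18 | 6·0+3·6 = 18
X: 1·0+5·8+5·2+5·2 = 60 | 6·6+3·8 = 60
D: 1·0+5·0+5·3+5·0 = 15 | 6·0+3·5 = 15
gcd(1,5,5,5,6,3) = 1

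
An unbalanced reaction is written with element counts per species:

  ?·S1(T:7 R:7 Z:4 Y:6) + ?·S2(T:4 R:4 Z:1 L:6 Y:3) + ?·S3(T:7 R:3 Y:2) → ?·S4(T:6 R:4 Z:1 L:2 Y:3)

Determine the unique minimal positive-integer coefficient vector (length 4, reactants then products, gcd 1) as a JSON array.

Coefficients: [1, 2, 3, 6]

T: 1·7+2·4+3·7 = 36 | 6·6 = 36
R: 1·7+2·4+3·3 = 24 | 6·4 = 24
Z: 1·4+2·1+3·0 = 6 | 6·1 = 6
L: 1·0+2·6+3·0 = 12 | 6·2 = 12
Y: 1·6+2·3+3·2 = 18 | 6·3 = 18
gcd(1,2,3,6) = 1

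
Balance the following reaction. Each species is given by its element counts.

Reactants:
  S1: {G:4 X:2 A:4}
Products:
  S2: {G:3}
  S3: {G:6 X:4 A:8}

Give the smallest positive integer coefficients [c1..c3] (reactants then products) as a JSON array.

G: 6·4 = 24 | 2·3+3·6 = 24
X: 6·2 = 12 | 2·0+3·4 = 12
A: 6·4 = 24 | 2·0+3·8 = 24
gcd(6,2,3) = 1

Coefficients: [6, 2, 3]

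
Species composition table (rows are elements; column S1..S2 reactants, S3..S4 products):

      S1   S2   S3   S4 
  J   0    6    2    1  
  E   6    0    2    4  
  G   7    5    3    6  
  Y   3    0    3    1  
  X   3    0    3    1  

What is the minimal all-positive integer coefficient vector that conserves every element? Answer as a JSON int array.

Coefficients: [5, 2, 3, 6]

J: 5·0+2·6 = 12 | 3·2+6·1 = 12
E: 5·6+2·0 = 30 | 3·2+6·4 = 30
G: 5·7+2·5 = 45 | 3·3+6·6 = 45
Y: 5·3+2·0 = 15 | 3·3+6·1 = 15
X: 5·3+2·0 = 15 | 3·3+6·1 = 15
gcd(5,2,3,6) = 1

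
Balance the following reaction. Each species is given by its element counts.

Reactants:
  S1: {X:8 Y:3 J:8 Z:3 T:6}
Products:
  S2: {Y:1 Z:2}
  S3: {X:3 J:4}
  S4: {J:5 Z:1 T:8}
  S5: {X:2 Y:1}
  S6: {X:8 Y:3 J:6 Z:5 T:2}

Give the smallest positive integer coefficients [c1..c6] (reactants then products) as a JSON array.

Coefficients: [3, 1, 2, 2, 5, 1]

X: 3·8 = 24 | 1·0+2·3+2·0+5·2+1·8 = 24
Y: 3·3 = 9 | 1·1+2·0+2·0+5·1+1·3 = 9
J: 3·8 = 24 | 1·0+2·4+2·5+5·0+1·6 = 24
Z: 3·3 = 9 | 1·2+2·0+2·1+5·0+1·5 = 9
T: 3·6 = 18 | 1·0+2·0+2·8+5·0+1·2 = 18
gcd(3,1,2,2,5,1) = 1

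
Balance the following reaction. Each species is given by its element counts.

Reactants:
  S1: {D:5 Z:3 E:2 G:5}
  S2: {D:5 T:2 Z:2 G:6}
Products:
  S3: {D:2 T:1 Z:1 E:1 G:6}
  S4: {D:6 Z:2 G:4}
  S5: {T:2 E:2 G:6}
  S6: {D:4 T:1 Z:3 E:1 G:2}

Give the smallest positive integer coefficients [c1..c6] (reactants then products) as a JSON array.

D: 6·5+6·5 = 60 | 5·2+5·6+1·0+5·4 = 60
T: 6·0+6·2 = 12 | 5·1+5·0+1·2+5·1 = 12
Z: 6·3+6·2 = 30 | 5·1+5·2+1·0+5·3 = 30
E: 6·2+6·0 = 12 | 5·1+5·0+1·2+5·1 = 12
G: 6·5+6·6 = 66 | 5·6+5·4+1·6+5·2 = 66
gcd(6,6,5,5,1,5) = 1

Coefficients: [6, 6, 5, 5, 1, 5]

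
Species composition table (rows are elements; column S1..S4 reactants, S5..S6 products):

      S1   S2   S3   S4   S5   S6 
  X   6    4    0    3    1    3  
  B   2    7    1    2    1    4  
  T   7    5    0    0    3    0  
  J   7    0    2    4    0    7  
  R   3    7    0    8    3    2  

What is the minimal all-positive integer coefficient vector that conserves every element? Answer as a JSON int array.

Coefficients: [1, 1, 5, 1, 4, 3]

X: 1·6+1·4+5·0+1·3 = 13 | 4·1+3·3 = 13
B: 1·2+1·7+5·1+1·2 = 16 | 4·1+3·4 = 16
T: 1·7+1·5+5·0+1·0 = 12 | 4·3+3·0 = 12
J: 1·7+1·0+5·2+1·4 = 21 | 4·0+3·7 = 21
R: 1·3+1·7+5·0+1·8 = 18 | 4·3+3·2 = 18
gcd(1,1,5,1,4,3) = 1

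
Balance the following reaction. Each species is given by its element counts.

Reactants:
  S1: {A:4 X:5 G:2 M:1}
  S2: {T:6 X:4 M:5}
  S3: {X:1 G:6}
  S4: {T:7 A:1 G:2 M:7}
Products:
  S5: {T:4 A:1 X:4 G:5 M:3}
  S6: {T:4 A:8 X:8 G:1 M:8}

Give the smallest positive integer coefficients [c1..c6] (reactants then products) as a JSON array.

Coefficients: [5, 3, 3, 2, 6, 2]

T: 5·0+3·6+3·0+2·7 = 32 | 6·4+2·4 = 32
A: 5·4+3·0+3·0+2·1 = 22 | 6·1+2·8 = 22
X: 5·5+3·4+3·1+2·0 = 40 | 6·4+2·8 = 40
G: 5·2+3·0+3·6+2·2 = 32 | 6·5+2·1 = 32
M: 5·1+3·5+3·0+2·7 = 34 | 6·3+2·8 = 34
gcd(5,3,3,2,6,2) = 1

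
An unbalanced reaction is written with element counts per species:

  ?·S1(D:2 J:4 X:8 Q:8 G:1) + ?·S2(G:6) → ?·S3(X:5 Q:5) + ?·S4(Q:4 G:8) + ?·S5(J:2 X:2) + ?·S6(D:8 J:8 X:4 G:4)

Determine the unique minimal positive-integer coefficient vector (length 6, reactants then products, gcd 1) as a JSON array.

D: 4·2+4·0 = 8 | 4·0+3·0+4·0+1·8 = 8
J: 4·4+4·0 = 16 | 4·0+3·0+4·2+1·8 = 16
X: 4·8+4·0 = 32 | 4·5+3·0+4·2+1·4 = 32
Q: 4·8+4·0 = 32 | 4·5+3·4+4·0+1·0 = 32
G: 4·1+4·6 = 28 | 4·0+3·8+4·0+1·4 = 28
gcd(4,4,4,3,4,1) = 1

Coefficients: [4, 4, 4, 3, 4, 1]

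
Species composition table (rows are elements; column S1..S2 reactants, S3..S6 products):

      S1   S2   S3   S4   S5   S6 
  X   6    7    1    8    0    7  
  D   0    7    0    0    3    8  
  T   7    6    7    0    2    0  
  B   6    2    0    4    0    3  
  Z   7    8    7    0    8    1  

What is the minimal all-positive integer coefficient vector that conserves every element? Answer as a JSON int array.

Coefficients: [1, 5, 5, 1, 1, 4]

X: 1·6+5·7 = 41 | 5·1+1·8+1·0+4·7 = 41
D: 1·0+5·7 = 35 | 5·0+1·0+1·3+4·8 = 35
T: 1·7+5·6 = 37 | 5·7+1·0+1·2+4·0 = 37
B: 1·6+5·2 = 16 | 5·0+1·4+1·0+4·3 = 16
Z: 1·7+5·8 = 47 | 5·7+1·0+1·8+4·1 = 47
gcd(1,5,5,1,1,4) = 1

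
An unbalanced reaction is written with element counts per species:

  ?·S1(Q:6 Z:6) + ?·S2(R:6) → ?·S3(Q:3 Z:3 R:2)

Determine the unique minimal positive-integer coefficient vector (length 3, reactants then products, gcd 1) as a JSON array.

Coefficients: [3, 2, 6]

Q: 3·6+2·0 = 18 | 6·3 = 18
Z: 3·6+2·0 = 18 | 6·3 = 18
R: 3·0+2·6 = 12 | 6·2 = 12
gcd(3,2,6) = 1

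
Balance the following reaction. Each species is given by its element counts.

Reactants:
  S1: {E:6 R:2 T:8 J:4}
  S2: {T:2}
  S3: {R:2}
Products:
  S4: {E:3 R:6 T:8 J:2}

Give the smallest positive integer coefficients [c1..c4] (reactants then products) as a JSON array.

Coefficients: [1, 4, 5, 2]

E: 1·6+4·0+5·0 = 6 | 2·3 = 6
R: 1·2+4·0+5·2 = 12 | 2·6 = 12
T: 1·8+4·2+5·0 = 16 | 2·8 = 16
J: 1·4+4·0+5·0 = 4 | 2·2 = 4
gcd(1,4,5,2) = 1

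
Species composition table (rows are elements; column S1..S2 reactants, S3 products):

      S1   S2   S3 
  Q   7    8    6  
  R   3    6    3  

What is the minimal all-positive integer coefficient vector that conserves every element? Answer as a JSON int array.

Q: 4·7+1·8 = 36 | 6·6 = 36
R: 4·3+1·6 = 18 | 6·3 = 18
gcd(4,1,6) = 1

Coefficients: [4, 1, 6]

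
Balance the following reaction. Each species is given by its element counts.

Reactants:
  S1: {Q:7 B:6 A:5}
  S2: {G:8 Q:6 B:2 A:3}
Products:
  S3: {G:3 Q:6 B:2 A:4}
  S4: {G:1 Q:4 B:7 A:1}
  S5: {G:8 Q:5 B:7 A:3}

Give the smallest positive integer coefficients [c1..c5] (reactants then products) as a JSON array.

Coefficients: [3, 3, 5, 1, 1]

G: 3·0+3·8 = 24 | 5·3+1·1+1·8 = 24
Q: 3·7+3·6 = 39 | 5·6+1·4+1·5 = 39
B: 3·6+3·2 = 24 | 5·2+1·7+1·7 = 24
A: 3·5+3·3 = 24 | 5·4+1·1+1·3 = 24
gcd(3,3,5,1,1) = 1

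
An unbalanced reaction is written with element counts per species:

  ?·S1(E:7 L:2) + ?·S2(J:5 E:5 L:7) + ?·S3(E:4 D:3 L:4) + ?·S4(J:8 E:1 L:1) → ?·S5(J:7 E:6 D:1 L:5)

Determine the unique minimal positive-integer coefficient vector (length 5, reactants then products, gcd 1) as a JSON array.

Coefficients: [1, 1, 1, 2, 3]

J: 1·0+1·5+1·0+2·8 = 21 | 3·7 = 21
E: 1·7+1·5+1·4+2·1 = 18 | 3·6 = 18
D: 1·0+1·0+1·3+2·0 = 3 | 3·1 = 3
L: 1·2+1·7+1·4+2·1 = 15 | 3·5 = 15
gcd(1,1,1,2,3) = 1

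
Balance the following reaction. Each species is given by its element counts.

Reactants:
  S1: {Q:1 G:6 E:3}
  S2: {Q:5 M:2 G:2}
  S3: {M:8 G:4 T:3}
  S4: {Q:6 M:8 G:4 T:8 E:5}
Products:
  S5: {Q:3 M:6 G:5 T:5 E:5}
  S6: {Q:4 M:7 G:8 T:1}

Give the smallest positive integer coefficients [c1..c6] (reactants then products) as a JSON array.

Q: 5·1+5·5+6·0+1·6 = 36 | 4·3+6·4 = 36
M: 5·0+5·2+6·8+1·8 = 66 | 4·6+6·7 = 66
G: 5·6+5·2+6·4+1·4 = 68 | 4·5+6·8 = 68
T: 5·0+5·0+6·3+1·8 = 26 | 4·5+6·1 = 26
E: 5·3+5·0+6·0+1·5 = 20 | 4·5+6·0 = 20
gcd(5,5,6,1,4,6) = 1

Coefficients: [5, 5, 6, 1, 4, 6]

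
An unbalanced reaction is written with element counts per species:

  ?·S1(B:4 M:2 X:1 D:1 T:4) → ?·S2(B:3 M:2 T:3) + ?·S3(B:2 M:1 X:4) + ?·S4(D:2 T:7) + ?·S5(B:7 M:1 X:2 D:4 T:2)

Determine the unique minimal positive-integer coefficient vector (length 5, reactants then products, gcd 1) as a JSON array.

Coefficients: [6, 5, 1, 1, 1]

B: 6·4 = 24 | 5·3+1·2+1·0+1·7 = 24
M: 6·2 = 12 | 5·2+1·1+1·0+1·1 = 12
X: 6·1 = 6 | 5·0+1·4+1·0+1·2 = 6
D: 6·1 = 6 | 5·0+1·0+1·2+1·4 = 6
T: 6·4 = 24 | 5·3+1·0+1·7+1·2 = 24
gcd(6,5,1,1,1) = 1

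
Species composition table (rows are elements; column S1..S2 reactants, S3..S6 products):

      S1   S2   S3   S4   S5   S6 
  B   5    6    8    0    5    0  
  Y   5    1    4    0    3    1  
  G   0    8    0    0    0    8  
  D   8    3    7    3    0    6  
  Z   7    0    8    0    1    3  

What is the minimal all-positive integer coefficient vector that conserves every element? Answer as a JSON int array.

B: 6·5+4·6 = 54 | 3·8+5·0+6·5+4·0 = 54
Y: 6·5+4·1 = 34 | 3·4+5·0+6·3+4·1 = 34
G: 6·0+4·8 = 32 | 3·0+5·0+6·0+4·8 = 32
D: 6·8+4·3 = 60 | 3·7+5·3+6·0+4·6 = 60
Z: 6·7+4·0 = 42 | 3·8+5·0+6·1+4·3 = 42
gcd(6,4,3,5,6,4) = 1

Coefficients: [6, 4, 3, 5, 6, 4]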